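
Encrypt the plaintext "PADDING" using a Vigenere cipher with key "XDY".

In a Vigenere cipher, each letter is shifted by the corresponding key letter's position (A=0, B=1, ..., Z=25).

Step 1: Repeat key to match plaintext length:
  Plaintext: PADDING
  Key:       XDYXDYX
Step 2: Encrypt each letter:
  P(15) + X(23) = (15+23) mod 26 = 12 = M
  A(0) + D(3) = (0+3) mod 26 = 3 = D
  D(3) + Y(24) = (3+24) mod 26 = 1 = B
  D(3) + X(23) = (3+23) mod 26 = 0 = A
  I(8) + D(3) = (8+3) mod 26 = 11 = L
  N(13) + Y(24) = (13+24) mod 26 = 11 = L
  G(6) + X(23) = (6+23) mod 26 = 3 = D
Ciphertext: MDBALLD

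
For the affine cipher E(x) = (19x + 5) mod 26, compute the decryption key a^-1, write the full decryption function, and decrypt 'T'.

Step 1: Find a^-1, the modular inverse of 19 mod 26.
Step 2: We need 19 * a^-1 = 1 (mod 26).
Step 3: 19 * 11 = 209 = 8 * 26 + 1, so a^-1 = 11.
Step 4: D(y) = 11(y - 5) mod 26.
Step 5: Apply to 'T' (y = 19): D(19) = 11 * (19 - 5) mod 26 = 11 * 14 mod 26 = 24 -> 'Y'.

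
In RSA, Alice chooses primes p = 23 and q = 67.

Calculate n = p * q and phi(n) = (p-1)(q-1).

Step 1: n = p * q = 23 * 67 = 1541.
Step 2: phi(n) = (p-1)(q-1) = 22 * 66 = 1452.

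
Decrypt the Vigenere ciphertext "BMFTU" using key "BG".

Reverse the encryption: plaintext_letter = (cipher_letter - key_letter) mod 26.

Step 1: Extend key: BGBGB
Step 2: Decrypt each letter (c - k) mod 26:
  B(1) - B(1) = (1-1) mod 26 = 0 = A
  M(12) - G(6) = (12-6) mod 26 = 6 = G
  F(5) - B(1) = (5-1) mod 26 = 4 = E
  T(19) - G(6) = (19-6) mod 26 = 13 = N
  U(20) - B(1) = (20-1) mod 26 = 19 = T
Plaintext: AGENT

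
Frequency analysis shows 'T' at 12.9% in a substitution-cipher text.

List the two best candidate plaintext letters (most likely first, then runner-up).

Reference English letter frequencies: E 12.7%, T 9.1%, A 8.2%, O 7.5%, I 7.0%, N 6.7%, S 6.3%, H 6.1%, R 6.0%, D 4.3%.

Step 1: Observed frequency of 'T' is 12.9%.
Step 2: Compute distances to each reference frequency and sort:
  E (12.7%): difference = 0.2% <-- BEST
  T (9.1%): difference = 3.8% <-- RUNNER-UP
  A (8.2%): difference = 4.7%
  O (7.5%): difference = 5.4%
  I (7.0%): difference = 5.9%
Step 3: Most likely is 'E' (12.7%, diff 0.2%); second most likely is 'T' (9.1%, diff 3.8%).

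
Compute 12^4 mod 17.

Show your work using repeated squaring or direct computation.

Step 1: Compute 12^4 mod 17 step by step, reducing modulo 17 at each step.
  12^1 mod 17 = 12
  12^2 mod 17 = (12 * 12) mod 17 = 8
  12^3 mod 17 = (8 * 12) mod 17 = 11
  12^4 mod 17 = (11 * 12) mod 17 = 13
Step 2: Result = 13.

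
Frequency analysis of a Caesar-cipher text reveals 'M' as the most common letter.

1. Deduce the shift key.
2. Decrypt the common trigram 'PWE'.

Step 1: In English, 'E' is the most frequent letter (12.7%).
Step 2: The most frequent ciphertext letter is 'M' (position 12).
Step 3: Shift = (12 - 4) mod 26 = 8.
Step 4: Decrypt 'PWE' by shifting back 8:
  P -> H
  W -> O
  E -> W
Step 5: 'PWE' decrypts to 'HOW'.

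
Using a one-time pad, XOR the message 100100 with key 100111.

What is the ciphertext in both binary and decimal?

Step 1: Write out the XOR operation bit by bit:
  Message: 100100
  Key:     100111
  XOR:     000011
Step 2: Convert to decimal: 000011 = 3.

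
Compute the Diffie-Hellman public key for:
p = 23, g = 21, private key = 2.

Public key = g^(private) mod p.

Step 1: A = g^a mod p = 21^2 mod 23.
  21^1 mod 23 = 21
  21^2 mod 23 = (21 * 21) mod 23 = 4
Result: A = 4.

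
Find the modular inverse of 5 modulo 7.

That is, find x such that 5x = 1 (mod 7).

Step 1: We need x such that 5 * x = 1 (mod 7).
Step 2: Using the extended Euclidean algorithm or trial:
  5 * 3 = 15 = 2 * 7 + 1.
Step 3: Since 15 mod 7 = 1, the inverse is x = 3.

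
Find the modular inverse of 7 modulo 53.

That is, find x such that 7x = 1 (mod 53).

Step 1: We need x such that 7 * x = 1 (mod 53).
Step 2: Using the extended Euclidean algorithm or trial:
  7 * 38 = 266 = 5 * 53 + 1.
Step 3: Since 266 mod 53 = 1, the inverse is x = 38.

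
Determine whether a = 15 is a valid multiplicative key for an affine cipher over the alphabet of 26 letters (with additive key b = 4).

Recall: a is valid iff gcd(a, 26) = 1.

Step 1: Compute gcd(15, 26).
Step 2: gcd(15, 26) = 1.
Since gcd = 1, 15 is coprime with 26, so it is a valid key.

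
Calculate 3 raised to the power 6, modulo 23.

Step 1: Compute 3^6 mod 23 step by step, reducing modulo 23 at each step.
  3^1 mod 23 = 3
  3^2 mod 23 = (3 * 3) mod 23 = 9
  3^3 mod 23 = (9 * 3) mod 23 = 4
  3^4 mod 23 = (4 * 3) mod 23 = 12
  3^5 mod 23 = (12 * 3) mod 23 = 13
  3^6 mod 23 = (13 * 3) mod 23 = 16
Step 2: Result = 16.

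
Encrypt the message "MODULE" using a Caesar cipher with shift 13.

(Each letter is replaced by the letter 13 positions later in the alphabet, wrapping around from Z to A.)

Step 1: For each letter, shift forward by 13 positions (mod 26).
  M (position 12) -> position (12+13) mod 26 = 25 -> Z
  O (position 14) -> position (14+13) mod 26 = 1 -> B
  D (position 3) -> position (3+13) mod 26 = 16 -> Q
  U (position 20) -> position (20+13) mod 26 = 7 -> H
  L (position 11) -> position (11+13) mod 26 = 24 -> Y
  E (position 4) -> position (4+13) mod 26 = 17 -> R
Result: ZBQHYR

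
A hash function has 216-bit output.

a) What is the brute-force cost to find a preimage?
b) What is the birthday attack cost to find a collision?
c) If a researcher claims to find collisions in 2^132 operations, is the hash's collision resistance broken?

Step 1: Preimage resistance requires brute-force of 2^216 operations.
Step 2: Collision resistance (birthday bound) = 2^(216/2) = 2^108.
Step 3: The claimed attack costs 2^132 operations.
Step 4: Since 2^132 >= 2^108, the claimed attack is no faster than the generic birthday attack, so this does not break collision resistance.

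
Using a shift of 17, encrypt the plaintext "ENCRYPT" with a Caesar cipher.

Step 1: For each letter, shift forward by 17 positions (mod 26).
  E (position 4) -> position (4+17) mod 26 = 21 -> V
  N (position 13) -> position (13+17) mod 26 = 4 -> E
  C (position 2) -> position (2+17) mod 26 = 19 -> T
  R (position 17) -> position (17+17) mod 26 = 8 -> I
  Y (position 24) -> position (24+17) mod 26 = 15 -> P
  P (position 15) -> position (15+17) mod 26 = 6 -> G
  T (position 19) -> position (19+17) mod 26 = 10 -> K
Result: VETIPGK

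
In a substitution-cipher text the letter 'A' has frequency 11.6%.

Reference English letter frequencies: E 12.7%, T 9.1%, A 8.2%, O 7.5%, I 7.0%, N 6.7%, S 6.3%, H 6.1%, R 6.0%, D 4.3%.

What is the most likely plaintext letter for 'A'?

Step 1: The observed frequency is 11.6%.
Step 2: Compare with English frequencies:
  E: 12.7% (difference: 1.1%) <-- closest
  T: 9.1% (difference: 2.5%)
  A: 8.2% (difference: 3.4%)
  O: 7.5% (difference: 4.1%)
  I: 7.0% (difference: 4.6%)
  N: 6.7% (difference: 4.9%)
  S: 6.3% (difference: 5.3%)
  H: 6.1% (difference: 5.5%)
  R: 6.0% (difference: 5.6%)
  D: 4.3% (difference: 7.3%)
Step 3: 'A' most likely represents 'E' (frequency 12.7%).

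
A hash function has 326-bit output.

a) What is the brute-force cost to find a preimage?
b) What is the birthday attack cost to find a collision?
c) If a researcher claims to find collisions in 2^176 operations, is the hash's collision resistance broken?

Step 1: Preimage resistance requires brute-force of 2^326 operations.
Step 2: Collision resistance (birthday bound) = 2^(326/2) = 2^163.
Step 3: The claimed attack costs 2^176 operations.
Step 4: Since 2^176 >= 2^163, the claimed attack is no faster than the generic birthday attack, so this does not break collision resistance.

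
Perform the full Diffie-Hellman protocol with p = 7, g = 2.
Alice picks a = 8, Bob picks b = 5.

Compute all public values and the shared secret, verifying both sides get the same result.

Step 1: A = g^a mod p = 2^8 mod 7 = 4.
Step 2: B = g^b mod p = 2^5 mod 7 = 4.
Step 3: Alice computes s = B^a mod p = 4^8 mod 7 = 2.
Step 4: Bob computes s = A^b mod p = 4^5 mod 7 = 2.
Both sides agree: shared secret = 2.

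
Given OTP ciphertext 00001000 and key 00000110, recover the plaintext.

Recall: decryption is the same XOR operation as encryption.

Step 1: XOR ciphertext with key:
  Ciphertext: 00001000
  Key:        00000110
  XOR:        00001110
Step 2: Plaintext = 00001110 = 14 in decimal.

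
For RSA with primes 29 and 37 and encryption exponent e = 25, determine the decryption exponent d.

Step 1: n = 29 * 37 = 1073.
Step 2: phi(n) = 28 * 36 = 1008.
Step 3: Find d such that 25 * d = 1 (mod 1008).
Step 4: d = 25^(-1) mod 1008 = 121.
Verification: 25 * 121 = 3025 = 3 * 1008 + 1.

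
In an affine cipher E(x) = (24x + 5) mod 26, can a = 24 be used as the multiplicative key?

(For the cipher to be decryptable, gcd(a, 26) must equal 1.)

Step 1: Compute gcd(24, 26).
Step 2: gcd(24, 26) = 2.
Since gcd = 2 != 1, 24 shares a common factor with 26, so it cannot be used.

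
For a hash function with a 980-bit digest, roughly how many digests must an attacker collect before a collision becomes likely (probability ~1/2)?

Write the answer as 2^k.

Step 1: The birthday paradox gives collision probability ~50% after sqrt(2^n) = 2^(n/2) hashes.
Step 2: For 980-bit output: 2^(980/2) = 2^490.
Step 3: Approximately 2^490 hash computations needed.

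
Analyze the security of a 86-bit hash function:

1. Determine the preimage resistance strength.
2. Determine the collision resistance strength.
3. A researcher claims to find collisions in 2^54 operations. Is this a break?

Step 1: Preimage resistance requires brute-force of 2^86 operations.
Step 2: Collision resistance (birthday bound) = 2^(86/2) = 2^43.
Step 3: The claimed attack costs 2^54 operations.
Step 4: Since 2^54 >= 2^43, the claimed attack is no faster than the generic birthday attack, so this does not break collision resistance.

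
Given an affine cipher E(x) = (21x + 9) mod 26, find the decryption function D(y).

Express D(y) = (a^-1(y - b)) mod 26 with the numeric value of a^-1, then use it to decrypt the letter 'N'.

Step 1: Find a^-1, the modular inverse of 21 mod 26.
Step 2: We need 21 * a^-1 = 1 (mod 26).
Step 3: 21 * 5 = 105 = 4 * 26 + 1, so a^-1 = 5.
Step 4: D(y) = 5(y - 9) mod 26.
Step 5: Apply to 'N' (y = 13): D(13) = 5 * (13 - 9) mod 26 = 5 * 4 mod 26 = 20 -> 'U'.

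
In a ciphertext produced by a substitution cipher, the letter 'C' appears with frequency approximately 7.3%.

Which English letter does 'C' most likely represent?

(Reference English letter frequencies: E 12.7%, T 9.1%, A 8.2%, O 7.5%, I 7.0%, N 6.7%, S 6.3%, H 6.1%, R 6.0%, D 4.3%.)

Step 1: The observed frequency is 7.3%.
Step 2: Compare with English frequencies:
  E: 12.7% (difference: 5.4%)
  T: 9.1% (difference: 1.8%)
  A: 8.2% (difference: 0.9%)
  O: 7.5% (difference: 0.2%) <-- closest
  I: 7.0% (difference: 0.3%)
  N: 6.7% (difference: 0.6%)
  S: 6.3% (difference: 1.0%)
  H: 6.1% (difference: 1.2%)
  R: 6.0% (difference: 1.3%)
  D: 4.3% (difference: 3.0%)
Step 3: 'C' most likely represents 'O' (frequency 7.5%).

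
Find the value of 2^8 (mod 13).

Step 1: Compute 2^8 mod 13 step by step, reducing modulo 13 at each step.
  2^1 mod 13 = 2
  2^2 mod 13 = (2 * 2) mod 13 = 4
  2^3 mod 13 = (4 * 2) mod 13 = 8
  2^4 mod 13 = (8 * 2) mod 13 = 3
  2^5 mod 13 = (3 * 2) mod 13 = 6
  2^6 mod 13 = (6 * 2) mod 13 = 12
  2^7 mod 13 = (12 * 2) mod 13 = 11
  2^8 mod 13 = (11 * 2) mod 13 = 9
Step 2: Result = 9.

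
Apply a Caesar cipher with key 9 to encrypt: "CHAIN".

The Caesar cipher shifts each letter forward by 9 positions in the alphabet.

Step 1: For each letter, shift forward by 9 positions (mod 26).
  C (position 2) -> position (2+9) mod 26 = 11 -> L
  H (position 7) -> position (7+9) mod 26 = 16 -> Q
  A (position 0) -> position (0+9) mod 26 = 9 -> J
  I (position 8) -> position (8+9) mod 26 = 17 -> R
  N (position 13) -> position (13+9) mod 26 = 22 -> W
Result: LQJRW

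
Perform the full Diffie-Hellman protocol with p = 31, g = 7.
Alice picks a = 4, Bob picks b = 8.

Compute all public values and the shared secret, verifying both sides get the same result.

Step 1: A = g^a mod p = 7^4 mod 31 = 14.
Step 2: B = g^b mod p = 7^8 mod 31 = 10.
Step 3: Alice computes s = B^a mod p = 10^4 mod 31 = 18.
Step 4: Bob computes s = A^b mod p = 14^8 mod 31 = 18.
Both sides agree: shared secret = 18.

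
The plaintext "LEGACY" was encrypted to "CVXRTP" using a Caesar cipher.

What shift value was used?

Step 1: Compare first letters: L (position 11) -> C (position 2).
Step 2: Shift = (2 - 11) mod 26 = 17.
The shift value is 17.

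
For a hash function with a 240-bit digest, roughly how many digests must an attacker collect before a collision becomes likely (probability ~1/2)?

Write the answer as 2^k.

Step 1: The birthday paradox gives collision probability ~50% after sqrt(2^n) = 2^(n/2) hashes.
Step 2: For 240-bit output: 2^(240/2) = 2^120.
Step 3: Approximately 2^120 hash computations needed.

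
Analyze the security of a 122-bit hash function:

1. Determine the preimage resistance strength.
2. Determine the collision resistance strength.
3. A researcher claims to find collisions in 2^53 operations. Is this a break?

Step 1: Preimage resistance requires brute-force of 2^122 operations.
Step 2: Collision resistance (birthday bound) = 2^(122/2) = 2^61.
Step 3: The claimed attack costs 2^53 operations.
Step 4: Since 2^53 < 2^61, the claimed attack beats the generic birthday bound, so collision resistance is broken.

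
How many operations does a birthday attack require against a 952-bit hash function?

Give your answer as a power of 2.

Step 1: The birthday paradox gives collision probability ~50% after sqrt(2^n) = 2^(n/2) hashes.
Step 2: For 952-bit output: 2^(952/2) = 2^476.
Step 3: Approximately 2^476 hash computations needed.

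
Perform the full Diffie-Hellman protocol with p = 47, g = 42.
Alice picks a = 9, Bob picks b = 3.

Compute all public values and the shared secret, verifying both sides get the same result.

Step 1: A = g^a mod p = 42^9 mod 47 = 7.
Step 2: B = g^b mod p = 42^3 mod 47 = 16.
Step 3: Alice computes s = B^a mod p = 16^9 mod 47 = 14.
Step 4: Bob computes s = A^b mod p = 7^3 mod 47 = 14.
Both sides agree: shared secret = 14.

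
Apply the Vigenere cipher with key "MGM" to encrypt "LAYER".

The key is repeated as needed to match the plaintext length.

Step 1: Repeat key to match plaintext length:
  Plaintext: LAYER
  Key:       MGMMG
Step 2: Encrypt each letter:
  L(11) + M(12) = (11+12) mod 26 = 23 = X
  A(0) + G(6) = (0+6) mod 26 = 6 = G
  Y(24) + M(12) = (24+12) mod 26 = 10 = K
  E(4) + M(12) = (4+12) mod 26 = 16 = Q
  R(17) + G(6) = (17+6) mod 26 = 23 = X
Ciphertext: XGKQX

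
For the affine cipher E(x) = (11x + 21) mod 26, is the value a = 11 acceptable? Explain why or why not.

Step 1: Compute gcd(11, 26).
Step 2: gcd(11, 26) = 1.
Since gcd = 1, 11 is coprime with 26, so it is a valid key.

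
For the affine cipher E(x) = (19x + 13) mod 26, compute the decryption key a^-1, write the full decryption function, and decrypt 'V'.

Step 1: Find a^-1, the modular inverse of 19 mod 26.
Step 2: We need 19 * a^-1 = 1 (mod 26).
Step 3: 19 * 11 = 209 = 8 * 26 + 1, so a^-1 = 11.
Step 4: D(y) = 11(y - 13) mod 26.
Step 5: Apply to 'V' (y = 21): D(21) = 11 * (21 - 13) mod 26 = 11 * 8 mod 26 = 10 -> 'K'.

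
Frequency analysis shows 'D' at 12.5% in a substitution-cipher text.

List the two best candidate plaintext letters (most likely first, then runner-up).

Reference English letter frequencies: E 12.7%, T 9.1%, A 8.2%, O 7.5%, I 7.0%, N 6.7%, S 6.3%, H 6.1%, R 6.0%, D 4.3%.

Step 1: Observed frequency of 'D' is 12.5%.
Step 2: Compute distances to each reference frequency and sort:
  E (12.7%): difference = 0.2% <-- BEST
  T (9.1%): difference = 3.4% <-- RUNNER-UP
  A (8.2%): difference = 4.3%
  O (7.5%): difference = 5.0%
  I (7.0%): difference = 5.5%
Step 3: Most likely is 'E' (12.7%, diff 0.2%); second most likely is 'T' (9.1%, diff 3.4%).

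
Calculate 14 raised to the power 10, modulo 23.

Step 1: Compute 14^10 mod 23 step by step, reducing modulo 23 at each step.
  14^1 mod 23 = 14
  14^2 mod 23 = (14 * 14) mod 23 = 12
  14^3 mod 23 = (12 * 14) mod 23 = 7
  14^4 mod 23 = (7 * 14) mod 23 = 6
  14^5 mod 23 = (6 * 14) mod 23 = 15
  14^6 mod 23 = (15 * 14) mod 23 = 3
  14^7 mod 23 = (3 * 14) mod 23 = 19
  14^8 mod 23 = (19 * 14) mod 23 = 13
  14^9 mod 23 = (13 * 14) mod 23 = 21
  14^10 mod 23 = (21 * 14) mod 23 = 18
Step 2: Result = 18.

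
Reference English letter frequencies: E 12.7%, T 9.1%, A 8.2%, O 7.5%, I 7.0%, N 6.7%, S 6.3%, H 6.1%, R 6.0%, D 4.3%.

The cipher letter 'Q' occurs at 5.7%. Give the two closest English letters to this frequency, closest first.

Step 1: Observed frequency of 'Q' is 5.7%.
Step 2: Compute distances to each reference frequency and sort:
  R (6.0%): difference = 0.3% <-- BEST
  H (6.1%): difference = 0.4% <-- RUNNER-UP
  S (6.3%): difference = 0.6%
  N (6.7%): difference = 1.0%
  I (7.0%): difference = 1.3%
Step 3: Most likely is 'R' (6.0%, diff 0.3%); second most likely is 'H' (6.1%, diff 0.4%).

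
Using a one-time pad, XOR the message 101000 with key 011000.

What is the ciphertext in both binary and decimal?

Step 1: Write out the XOR operation bit by bit:
  Message: 101000
  Key:     011000
  XOR:     110000
Step 2: Convert to decimal: 110000 = 48.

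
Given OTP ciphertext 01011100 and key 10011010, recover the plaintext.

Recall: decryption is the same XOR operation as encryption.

Step 1: XOR ciphertext with key:
  Ciphertext: 01011100
  Key:        10011010
  XOR:        11000110
Step 2: Plaintext = 11000110 = 198 in decimal.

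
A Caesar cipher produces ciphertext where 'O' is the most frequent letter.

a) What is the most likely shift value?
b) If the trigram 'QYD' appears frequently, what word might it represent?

Step 1: In English, 'E' is the most frequent letter (12.7%).
Step 2: The most frequent ciphertext letter is 'O' (position 14).
Step 3: Shift = (14 - 4) mod 26 = 10.
Step 4: Decrypt 'QYD' by shifting back 10:
  Q -> G
  Y -> O
  D -> T
Step 5: 'QYD' decrypts to 'GOT'.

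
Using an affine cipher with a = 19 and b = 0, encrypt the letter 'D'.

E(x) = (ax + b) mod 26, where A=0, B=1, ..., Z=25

Step 1: Convert 'D' to number: x = 3.
Step 2: E(3) = (19 * 3 + 0) mod 26 = 57 mod 26 = 5.
Step 3: Convert 5 back to letter: F.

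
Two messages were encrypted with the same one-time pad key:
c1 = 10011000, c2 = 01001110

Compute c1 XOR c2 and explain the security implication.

Step 1: c1 XOR c2 = (m1 XOR k) XOR (m2 XOR k).
Step 2: By XOR associativity/commutativity: = m1 XOR m2 XOR k XOR k = m1 XOR m2.
Step 3: 10011000 XOR 01001110 = 11010110 = 214.
Step 4: The key cancels out! An attacker learns m1 XOR m2 = 214, revealing the relationship between plaintexts.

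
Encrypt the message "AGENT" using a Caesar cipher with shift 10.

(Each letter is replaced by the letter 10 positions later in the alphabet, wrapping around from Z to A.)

Step 1: For each letter, shift forward by 10 positions (mod 26).
  A (position 0) -> position (0+10) mod 26 = 10 -> K
  G (position 6) -> position (6+10) mod 26 = 16 -> Q
  E (position 4) -> position (4+10) mod 26 = 14 -> O
  N (position 13) -> position (13+10) mod 26 = 23 -> X
  T (position 19) -> position (19+10) mod 26 = 3 -> D
Result: KQOXD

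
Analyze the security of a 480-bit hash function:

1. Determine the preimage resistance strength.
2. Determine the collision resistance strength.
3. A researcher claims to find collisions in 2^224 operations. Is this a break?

Step 1: Preimage resistance requires brute-force of 2^480 operations.
Step 2: Collision resistance (birthday bound) = 2^(480/2) = 2^240.
Step 3: The claimed attack costs 2^224 operations.
Step 4: Since 2^224 < 2^240, the claimed attack beats the generic birthday bound, so collision resistance is broken.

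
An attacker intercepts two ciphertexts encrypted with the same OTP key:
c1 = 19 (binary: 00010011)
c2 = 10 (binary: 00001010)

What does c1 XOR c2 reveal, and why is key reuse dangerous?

Step 1: c1 XOR c2 = (m1 XOR k) XOR (m2 XOR k).
Step 2: By XOR associativity/commutativity: = m1 XOR m2 XOR k XOR k = m1 XOR m2.
Step 3: 00010011 XOR 00001010 = 00011001 = 25.
Step 4: The key cancels out! An attacker learns m1 XOR m2 = 25, revealing the relationship between plaintexts.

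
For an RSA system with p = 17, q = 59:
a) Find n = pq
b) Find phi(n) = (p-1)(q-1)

Step 1: n = p * q = 17 * 59 = 1003.
Step 2: phi(n) = (p-1)(q-1) = 16 * 58 = 928.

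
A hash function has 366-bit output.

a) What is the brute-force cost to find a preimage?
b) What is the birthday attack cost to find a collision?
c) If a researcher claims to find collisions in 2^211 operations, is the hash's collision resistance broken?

Step 1: Preimage resistance requires brute-force of 2^366 operations.
Step 2: Collision resistance (birthday bound) = 2^(366/2) = 2^183.
Step 3: The claimed attack costs 2^211 operations.
Step 4: Since 2^211 >= 2^183, the claimed attack is no faster than the generic birthday attack, so this does not break collision resistance.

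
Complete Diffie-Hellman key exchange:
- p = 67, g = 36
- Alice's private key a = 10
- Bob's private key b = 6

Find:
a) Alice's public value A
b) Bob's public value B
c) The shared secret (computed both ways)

Step 1: A = g^a mod p = 36^10 mod 67 = 55.
Step 2: B = g^b mod p = 36^6 mod 67 = 40.
Step 3: Alice computes s = B^a mod p = 40^10 mod 67 = 62.
Step 4: Bob computes s = A^b mod p = 55^6 mod 67 = 62.
Both sides agree: shared secret = 62.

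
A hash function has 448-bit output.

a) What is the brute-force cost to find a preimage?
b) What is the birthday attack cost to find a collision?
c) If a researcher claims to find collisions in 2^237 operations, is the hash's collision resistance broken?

Step 1: Preimage resistance requires brute-force of 2^448 operations.
Step 2: Collision resistance (birthday bound) = 2^(448/2) = 2^224.
Step 3: The claimed attack costs 2^237 operations.
Step 4: Since 2^237 >= 2^224, the claimed attack is no faster than the generic birthday attack, so this does not break collision resistance.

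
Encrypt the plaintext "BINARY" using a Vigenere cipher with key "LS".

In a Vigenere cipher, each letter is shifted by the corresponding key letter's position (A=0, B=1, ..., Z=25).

Step 1: Repeat key to match plaintext length:
  Plaintext: BINARY
  Key:       LSLSLS
Step 2: Encrypt each letter:
  B(1) + L(11) = (1+11) mod 26 = 12 = M
  I(8) + S(18) = (8+18) mod 26 = 0 = A
  N(13) + L(11) = (13+11) mod 26 = 24 = Y
  A(0) + S(18) = (0+18) mod 26 = 18 = S
  R(17) + L(11) = (17+11) mod 26 = 2 = C
  Y(24) + S(18) = (24+18) mod 26 = 16 = Q
Ciphertext: MAYSCQ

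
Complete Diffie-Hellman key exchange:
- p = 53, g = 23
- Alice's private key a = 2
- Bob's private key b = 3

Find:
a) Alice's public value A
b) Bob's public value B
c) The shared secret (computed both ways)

Step 1: A = g^a mod p = 23^2 mod 53 = 52.
Step 2: B = g^b mod p = 23^3 mod 53 = 30.
Step 3: Alice computes s = B^a mod p = 30^2 mod 53 = 52.
Step 4: Bob computes s = A^b mod p = 52^3 mod 53 = 52.
Both sides agree: shared secret = 52.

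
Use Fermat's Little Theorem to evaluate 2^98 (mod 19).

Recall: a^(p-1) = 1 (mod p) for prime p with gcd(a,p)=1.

Step 1: Since 19 is prime, by Fermat's Little Theorem: 2^18 = 1 (mod 19).
Step 2: Reduce exponent: 98 mod 18 = 8.
Step 3: So 2^98 = 2^8 (mod 19).
Step 4: 2^8 mod 19 = 9.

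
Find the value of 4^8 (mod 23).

Step 1: Compute 4^8 mod 23 step by step, reducing modulo 23 at each step.
  4^1 mod 23 = 4
  4^2 mod 23 = (4 * 4) mod 23 = 16
  4^3 mod 23 = (16 * 4) mod 23 = 18
  4^4 mod 23 = (18 * 4) mod 23 = 3
  4^5 mod 23 = (3 * 4) mod 23 = 12
  4^6 mod 23 = (12 * 4) mod 23 = 2
  4^7 mod 23 = (2 * 4) mod 23 = 8
  4^8 mod 23 = (8 * 4) mod 23 = 9
Step 2: Result = 9.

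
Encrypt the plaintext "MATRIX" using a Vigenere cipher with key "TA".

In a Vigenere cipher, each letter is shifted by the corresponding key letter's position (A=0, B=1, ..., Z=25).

Step 1: Repeat key to match plaintext length:
  Plaintext: MATRIX
  Key:       TATATA
Step 2: Encrypt each letter:
  M(12) + T(19) = (12+19) mod 26 = 5 = F
  A(0) + A(0) = (0+0) mod 26 = 0 = A
  T(19) + T(19) = (19+19) mod 26 = 12 = M
  R(17) + A(0) = (17+0) mod 26 = 17 = R
  I(8) + T(19) = (8+19) mod 26 = 1 = B
  X(23) + A(0) = (23+0) mod 26 = 23 = X
Ciphertext: FAMRBX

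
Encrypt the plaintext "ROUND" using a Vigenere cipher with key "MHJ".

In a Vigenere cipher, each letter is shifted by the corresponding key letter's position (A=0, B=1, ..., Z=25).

Step 1: Repeat key to match plaintext length:
  Plaintext: ROUND
  Key:       MHJMH
Step 2: Encrypt each letter:
  R(17) + M(12) = (17+12) mod 26 = 3 = D
  O(14) + H(7) = (14+7) mod 26 = 21 = V
  U(20) + J(9) = (20+9) mod 26 = 3 = D
  N(13) + M(12) = (13+12) mod 26 = 25 = Z
  D(3) + H(7) = (3+7) mod 26 = 10 = K
Ciphertext: DVDZK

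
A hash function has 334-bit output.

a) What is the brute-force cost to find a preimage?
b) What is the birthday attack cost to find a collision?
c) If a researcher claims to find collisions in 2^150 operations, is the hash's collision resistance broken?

Step 1: Preimage resistance requires brute-force of 2^334 operations.
Step 2: Collision resistance (birthday bound) = 2^(334/2) = 2^167.
Step 3: The claimed attack costs 2^150 operations.
Step 4: Since 2^150 < 2^167, the claimed attack beats the generic birthday bound, so collision resistance is broken.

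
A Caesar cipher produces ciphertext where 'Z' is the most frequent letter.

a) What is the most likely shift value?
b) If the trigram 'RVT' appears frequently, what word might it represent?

Step 1: In English, 'E' is the most frequent letter (12.7%).
Step 2: The most frequent ciphertext letter is 'Z' (position 25).
Step 3: Shift = (25 - 4) mod 26 = 21.
Step 4: Decrypt 'RVT' by shifting back 21:
  R -> W
  V -> A
  T -> Y
Step 5: 'RVT' decrypts to 'WAY'.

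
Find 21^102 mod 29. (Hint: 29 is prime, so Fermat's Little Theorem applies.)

Step 1: Since 29 is prime, by Fermat's Little Theorem: 21^28 = 1 (mod 29).
Step 2: Reduce exponent: 102 mod 28 = 18.
Step 3: So 21^102 = 21^18 (mod 29).
Step 4: 21^18 mod 29 = 22.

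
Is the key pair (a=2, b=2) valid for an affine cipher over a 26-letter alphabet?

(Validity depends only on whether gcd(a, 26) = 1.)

Step 1: Compute gcd(2, 26).
Step 2: gcd(2, 26) = 2.
Since gcd = 2 != 1, 2 shares a common factor with 26, so it cannot be used.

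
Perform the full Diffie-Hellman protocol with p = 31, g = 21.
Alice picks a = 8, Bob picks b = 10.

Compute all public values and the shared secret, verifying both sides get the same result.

Step 1: A = g^a mod p = 21^8 mod 31 = 14.
Step 2: B = g^b mod p = 21^10 mod 31 = 5.
Step 3: Alice computes s = B^a mod p = 5^8 mod 31 = 25.
Step 4: Bob computes s = A^b mod p = 14^10 mod 31 = 25.
Both sides agree: shared secret = 25.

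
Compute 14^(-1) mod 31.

Step 1: We need x such that 14 * x = 1 (mod 31).
Step 2: Using the extended Euclidean algorithm or trial:
  14 * 20 = 280 = 9 * 31 + 1.
Step 3: Since 280 mod 31 = 1, the inverse is x = 20.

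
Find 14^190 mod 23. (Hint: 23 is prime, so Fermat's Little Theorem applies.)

Step 1: Since 23 is prime, by Fermat's Little Theorem: 14^22 = 1 (mod 23).
Step 2: Reduce exponent: 190 mod 22 = 14.
Step 3: So 14^190 = 14^14 (mod 23).
Step 4: 14^14 mod 23 = 16.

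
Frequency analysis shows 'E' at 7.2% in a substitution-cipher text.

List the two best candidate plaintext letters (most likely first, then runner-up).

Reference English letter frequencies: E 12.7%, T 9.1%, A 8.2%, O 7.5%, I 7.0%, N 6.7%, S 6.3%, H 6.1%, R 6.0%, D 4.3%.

Step 1: Observed frequency of 'E' is 7.2%.
Step 2: Compute distances to each reference frequency and sort:
  I (7.0%): difference = 0.2% <-- BEST
  O (7.5%): difference = 0.3% <-- RUNNER-UP
  N (6.7%): difference = 0.5%
  S (6.3%): difference = 0.9%
  A (8.2%): difference = 1.0%
Step 3: Most likely is 'I' (7.0%, diff 0.2%); second most likely is 'O' (7.5%, diff 0.3%).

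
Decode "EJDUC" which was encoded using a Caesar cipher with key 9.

Step 1: Reverse the shift by subtracting 9 from each letter position.
  E (position 4) -> position (4-9) mod 26 = 21 -> V
  J (position 9) -> position (9-9) mod 26 = 0 -> A
  D (position 3) -> position (3-9) mod 26 = 20 -> U
  U (position 20) -> position (20-9) mod 26 = 11 -> L
  C (position 2) -> position (2-9) mod 26 = 19 -> T
Decrypted message: VAULT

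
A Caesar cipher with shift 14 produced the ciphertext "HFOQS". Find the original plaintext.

Step 1: Reverse the shift by subtracting 14 from each letter position.
  H (position 7) -> position (7-14) mod 26 = 19 -> T
  F (position 5) -> position (5-14) mod 26 = 17 -> R
  O (position 14) -> position (14-14) mod 26 = 0 -> A
  Q (position 16) -> position (16-14) mod 26 = 2 -> C
  S (position 18) -> position (18-14) mod 26 = 4 -> E
Decrypted message: TRACE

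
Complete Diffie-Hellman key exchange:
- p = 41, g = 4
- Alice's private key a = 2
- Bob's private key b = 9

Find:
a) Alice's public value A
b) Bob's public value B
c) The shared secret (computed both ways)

Step 1: A = g^a mod p = 4^2 mod 41 = 16.
Step 2: B = g^b mod p = 4^9 mod 41 = 31.
Step 3: Alice computes s = B^a mod p = 31^2 mod 41 = 18.
Step 4: Bob computes s = A^b mod p = 16^9 mod 41 = 18.
Both sides agree: shared secret = 18.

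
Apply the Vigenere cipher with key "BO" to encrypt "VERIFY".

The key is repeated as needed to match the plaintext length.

Step 1: Repeat key to match plaintext length:
  Plaintext: VERIFY
  Key:       BOBOBO
Step 2: Encrypt each letter:
  V(21) + B(1) = (21+1) mod 26 = 22 = W
  E(4) + O(14) = (4+14) mod 26 = 18 = S
  R(17) + B(1) = (17+1) mod 26 = 18 = S
  I(8) + O(14) = (8+14) mod 26 = 22 = W
  F(5) + B(1) = (5+1) mod 26 = 6 = G
  Y(24) + O(14) = (24+14) mod 26 = 12 = M
Ciphertext: WSSWGM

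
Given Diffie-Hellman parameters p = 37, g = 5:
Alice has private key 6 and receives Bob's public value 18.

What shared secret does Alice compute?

Step 1: s = B^a mod p = 18^6 mod 37.
  18^1 mod 37 = 18
  18^2 mod 37 = (18 * 18) mod 37 = 28
  18^3 mod 37 = (28 * 18) mod 37 = 23
  18^4 mod 37 = (23 * 18) mod 37 = 7
  18^5 mod 37 = (7 * 18) mod 37 = 15
  18^6 mod 37 = (15 * 18) mod 37 = 11
Result: shared secret = 11.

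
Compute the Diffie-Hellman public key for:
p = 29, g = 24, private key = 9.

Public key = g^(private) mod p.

Step 1: A = g^a mod p = 24^9 mod 29.
  24^1 mod 29 = 24
  24^2 mod 29 = (24 * 24) mod 29 = 25
  24^3 mod 29 = (25 * 24) mod 29 = 20
  24^4 mod 29 = (20 * 24) mod 29 = 16
  24^5 mod 29 = (16 * 24) mod 29 = 7
  24^6 mod 29 = (7 * 24) mod 29 = 23
  24^7 mod 29 = (23 * 24) mod 29 = 1
  24^8 mod 29 = (1 * 24) mod 29 = 24
  24^9 mod 29 = (24 * 24) mod 29 = 25
Result: A = 25.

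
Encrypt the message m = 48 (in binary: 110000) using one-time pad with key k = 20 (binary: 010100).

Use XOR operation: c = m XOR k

Step 1: Write out the XOR operation bit by bit:
  Message: 110000
  Key:     010100
  XOR:     100100
Step 2: Convert to decimal: 100100 = 36.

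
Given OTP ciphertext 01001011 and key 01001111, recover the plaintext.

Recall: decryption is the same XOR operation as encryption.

Step 1: XOR ciphertext with key:
  Ciphertext: 01001011
  Key:        01001111
  XOR:        00000100
Step 2: Plaintext = 00000100 = 4 in decimal.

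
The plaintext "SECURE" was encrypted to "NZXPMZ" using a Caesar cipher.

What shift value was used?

Step 1: Compare first letters: S (position 18) -> N (position 13).
Step 2: Shift = (13 - 18) mod 26 = 21.
The shift value is 21.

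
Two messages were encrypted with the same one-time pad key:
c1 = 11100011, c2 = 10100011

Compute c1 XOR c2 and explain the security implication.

Step 1: c1 XOR c2 = (m1 XOR k) XOR (m2 XOR k).
Step 2: By XOR associativity/commutativity: = m1 XOR m2 XOR k XOR k = m1 XOR m2.
Step 3: 11100011 XOR 10100011 = 01000000 = 64.
Step 4: The key cancels out! An attacker learns m1 XOR m2 = 64, revealing the relationship between plaintexts.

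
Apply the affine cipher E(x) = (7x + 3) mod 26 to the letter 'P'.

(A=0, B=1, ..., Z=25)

Step 1: Convert 'P' to number: x = 15.
Step 2: E(15) = (7 * 15 + 3) mod 26 = 108 mod 26 = 4.
Step 3: Convert 4 back to letter: E.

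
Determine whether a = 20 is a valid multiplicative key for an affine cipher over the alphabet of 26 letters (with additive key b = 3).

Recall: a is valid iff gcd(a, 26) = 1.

Step 1: Compute gcd(20, 26).
Step 2: gcd(20, 26) = 2.
Since gcd = 2 != 1, 20 shares a common factor with 26, so it cannot be used.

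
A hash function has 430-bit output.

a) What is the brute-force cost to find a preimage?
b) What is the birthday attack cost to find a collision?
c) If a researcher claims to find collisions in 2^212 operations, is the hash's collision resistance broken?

Step 1: Preimage resistance requires brute-force of 2^430 operations.
Step 2: Collision resistance (birthday bound) = 2^(430/2) = 2^215.
Step 3: The claimed attack costs 2^212 operations.
Step 4: Since 2^212 < 2^215, the claimed attack beats the generic birthday bound, so collision resistance is broken.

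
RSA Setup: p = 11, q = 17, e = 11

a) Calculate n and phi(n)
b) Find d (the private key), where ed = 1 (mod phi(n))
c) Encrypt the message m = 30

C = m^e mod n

Step 1: n = 11 * 17 = 187.
Step 2: phi(n) = (11-1)(17-1) = 10 * 16 = 160.
Step 3: Find d = 11^(-1) mod 160 = 131.
  Verify: 11 * 131 = 1441 = 1 (mod 160).
Step 4: C = 30^11 mod 187 = 140.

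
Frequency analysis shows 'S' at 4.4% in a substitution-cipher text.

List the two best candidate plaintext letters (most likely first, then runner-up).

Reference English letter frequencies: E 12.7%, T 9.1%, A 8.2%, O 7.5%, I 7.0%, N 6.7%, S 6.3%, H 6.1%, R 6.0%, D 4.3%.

Step 1: Observed frequency of 'S' is 4.4%.
Step 2: Compute distances to each reference frequency and sort:
  D (4.3%): difference = 0.1% <-- BEST
  R (6.0%): difference = 1.6% <-- RUNNER-UP
  H (6.1%): difference = 1.7%
  S (6.3%): difference = 1.9%
  N (6.7%): difference = 2.3%
Step 3: Most likely is 'D' (4.3%, diff 0.1%); second most likely is 'R' (6.0%, diff 1.6%).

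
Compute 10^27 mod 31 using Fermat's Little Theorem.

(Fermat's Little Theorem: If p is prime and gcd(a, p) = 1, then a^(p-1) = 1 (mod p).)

Step 1: Since 31 is prime, by Fermat's Little Theorem: 10^30 = 1 (mod 31).
Step 2: Reduce exponent: 27 mod 30 = 27.
Step 3: So 10^27 = 10^27 (mod 31).
Step 4: 10^27 mod 31 = 4.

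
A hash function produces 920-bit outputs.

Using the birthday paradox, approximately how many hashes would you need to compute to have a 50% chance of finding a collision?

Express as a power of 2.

Step 1: The birthday paradox gives collision probability ~50% after sqrt(2^n) = 2^(n/2) hashes.
Step 2: For 920-bit output: 2^(920/2) = 2^460.
Step 3: Approximately 2^460 hash computations needed.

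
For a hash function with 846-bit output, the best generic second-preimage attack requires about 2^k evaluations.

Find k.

Step 1: The hash has a 846-bit output.
Step 2: Second-preimage resistance means: given a specific input x, it should be infeasible to find a different y with h(y) = h(x).
With a 846-bit output, a generic search for a second preimage costs about 2^846 evaluations (each trial matches the fixed target with probability 2^-846).
Step 3: Security level = 846 bits.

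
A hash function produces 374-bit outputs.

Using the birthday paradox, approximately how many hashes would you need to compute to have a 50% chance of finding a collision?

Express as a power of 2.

Step 1: The birthday paradox gives collision probability ~50% after sqrt(2^n) = 2^(n/2) hashes.
Step 2: For 374-bit output: 2^(374/2) = 2^187.
Step 3: Approximately 2^187 hash computations needed.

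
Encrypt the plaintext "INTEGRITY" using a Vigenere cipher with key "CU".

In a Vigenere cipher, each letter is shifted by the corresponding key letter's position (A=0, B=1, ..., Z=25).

Step 1: Repeat key to match plaintext length:
  Plaintext: INTEGRITY
  Key:       CUCUCUCUC
Step 2: Encrypt each letter:
  I(8) + C(2) = (8+2) mod 26 = 10 = K
  N(13) + U(20) = (13+20) mod 26 = 7 = H
  T(19) + C(2) = (19+2) mod 26 = 21 = V
  E(4) + U(20) = (4+20) mod 26 = 24 = Y
  G(6) + C(2) = (6+2) mod 26 = 8 = I
  R(17) + U(20) = (17+20) mod 26 = 11 = L
  I(8) + C(2) = (8+2) mod 26 = 10 = K
  T(19) + U(20) = (19+20) mod 26 = 13 = N
  Y(24) + C(2) = (24+2) mod 26 = 0 = A
Ciphertext: KHVYILKNA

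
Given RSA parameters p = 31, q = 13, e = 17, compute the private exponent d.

Step 1: n = 31 * 13 = 403.
Step 2: phi(n) = 30 * 12 = 360.
Step 3: Find d such that 17 * d = 1 (mod 360).
Step 4: d = 17^(-1) mod 360 = 233.
Verification: 17 * 233 = 3961 = 11 * 360 + 1.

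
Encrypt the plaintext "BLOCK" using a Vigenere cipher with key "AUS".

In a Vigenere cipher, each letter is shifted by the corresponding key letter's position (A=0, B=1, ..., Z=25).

Step 1: Repeat key to match plaintext length:
  Plaintext: BLOCK
  Key:       AUSAU
Step 2: Encrypt each letter:
  B(1) + A(0) = (1+0) mod 26 = 1 = B
  L(11) + U(20) = (11+20) mod 26 = 5 = F
  O(14) + S(18) = (14+18) mod 26 = 6 = G
  C(2) + A(0) = (2+0) mod 26 = 2 = C
  K(10) + U(20) = (10+20) mod 26 = 4 = E
Ciphertext: BFGCE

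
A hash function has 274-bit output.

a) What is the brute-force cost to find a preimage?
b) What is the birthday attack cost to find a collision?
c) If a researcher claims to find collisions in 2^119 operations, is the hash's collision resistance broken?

Step 1: Preimage resistance requires brute-force of 2^274 operations.
Step 2: Collision resistance (birthday bound) = 2^(274/2) = 2^137.
Step 3: The claimed attack costs 2^119 operations.
Step 4: Since 2^119 < 2^137, the claimed attack beats the generic birthday bound, so collision resistance is broken.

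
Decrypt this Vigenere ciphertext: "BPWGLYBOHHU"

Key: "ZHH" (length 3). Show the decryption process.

Step 1: Key 'ZHH' has length 3. Extended key: ZHHZHHZHHZH
Step 2: Decrypt each position:
  B(1) - Z(25) = 2 = C
  P(15) - H(7) = 8 = I
  W(22) - H(7) = 15 = P
  G(6) - Z(25) = 7 = H
  L(11) - H(7) = 4 = E
  Y(24) - H(7) = 17 = R
  B(1) - Z(25) = 2 = C
  O(14) - H(7) = 7 = H
  H(7) - H(7) = 0 = A
  H(7) - Z(25) = 8 = I
  U(20) - H(7) = 13 = N
Plaintext: CIPHERCHAIN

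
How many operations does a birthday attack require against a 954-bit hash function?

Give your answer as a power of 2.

Step 1: The birthday paradox gives collision probability ~50% after sqrt(2^n) = 2^(n/2) hashes.
Step 2: For 954-bit output: 2^(954/2) = 2^477.
Step 3: Approximately 2^477 hash computations needed.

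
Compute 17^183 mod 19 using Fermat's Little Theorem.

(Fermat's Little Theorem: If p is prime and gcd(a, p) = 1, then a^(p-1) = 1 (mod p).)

Step 1: Since 19 is prime, by Fermat's Little Theorem: 17^18 = 1 (mod 19).
Step 2: Reduce exponent: 183 mod 18 = 3.
Step 3: So 17^183 = 17^3 (mod 19).
Step 4: 17^3 mod 19 = 11.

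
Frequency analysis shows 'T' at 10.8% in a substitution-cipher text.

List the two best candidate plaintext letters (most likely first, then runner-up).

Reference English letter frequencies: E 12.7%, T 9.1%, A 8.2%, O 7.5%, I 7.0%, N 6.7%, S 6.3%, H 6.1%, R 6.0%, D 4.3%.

Step 1: Observed frequency of 'T' is 10.8%.
Step 2: Compute distances to each reference frequency and sort:
  T (9.1%): difference = 1.7% <-- BEST
  E (12.7%): difference = 1.9% <-- RUNNER-UP
  A (8.2%): difference = 2.6%
  O (7.5%): difference = 3.3%
  I (7.0%): difference = 3.8%
Step 3: Most likely is 'T' (9.1%, diff 1.7%); second most likely is 'E' (12.7%, diff 1.9%).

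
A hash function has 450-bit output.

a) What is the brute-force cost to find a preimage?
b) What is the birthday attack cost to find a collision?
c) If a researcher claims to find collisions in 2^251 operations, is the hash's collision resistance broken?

Step 1: Preimage resistance requires brute-force of 2^450 operations.
Step 2: Collision resistance (birthday bound) = 2^(450/2) = 2^225.
Step 3: The claimed attack costs 2^251 operations.
Step 4: Since 2^251 >= 2^225, the claimed attack is no faster than the generic birthday attack, so this does not break collision resistance.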